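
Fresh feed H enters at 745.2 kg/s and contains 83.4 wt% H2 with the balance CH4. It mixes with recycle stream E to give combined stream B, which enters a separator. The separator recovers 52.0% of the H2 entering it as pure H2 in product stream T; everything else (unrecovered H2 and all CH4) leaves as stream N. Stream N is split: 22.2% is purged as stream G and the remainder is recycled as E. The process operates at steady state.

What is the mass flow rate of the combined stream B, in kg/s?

CH4 enters only via H and leaves only via the purge: 745.2×0.166 = 0.222×(CH4 in N), and the separator passes all CH4, so CH4 in B = CH4 in N = 557.22 kg/s.
H2 in B: m_A = 745.2×0.834 + (1−0.222)·(1−0.520)·m_A, so m_A = 621.5/0.6266 = 991.92 kg/s.
B = 991.92 + 557.22 = 1549.1 kg/s.

1549 kg/s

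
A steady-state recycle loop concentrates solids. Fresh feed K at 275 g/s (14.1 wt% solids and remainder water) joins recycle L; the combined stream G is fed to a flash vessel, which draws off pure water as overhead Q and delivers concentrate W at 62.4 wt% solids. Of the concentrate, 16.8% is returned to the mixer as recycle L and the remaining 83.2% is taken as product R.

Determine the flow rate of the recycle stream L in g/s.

12.55 g/s

Overall solids balance (none leaves overhead): solids in fresh feed = solids in product, i.e. 275×0.141 = (1−0.168)·W·0.624.
W = 38.775/(0.624×0.832) = 74.687 g/s.
Recycle L = 0.168×74.687 = 12.547 g/s.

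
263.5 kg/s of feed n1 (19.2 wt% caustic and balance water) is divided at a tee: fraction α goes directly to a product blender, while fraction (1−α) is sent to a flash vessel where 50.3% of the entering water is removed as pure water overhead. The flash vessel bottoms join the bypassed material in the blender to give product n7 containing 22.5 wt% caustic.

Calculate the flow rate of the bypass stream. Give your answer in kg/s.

168.4 kg/s

All 263.5×0.192 = 50.592 kg/s of caustic reaches n7, so n7 = 50.592/0.225 = 224.85 kg/s and vapour = 38.647 kg/s.
The evaporator receives (1−α)·263.5 of feed at 0.808 water and removes 0.503 of that water:
0.503×0.808×(1−α)×263.5 = 38.647
(1−α) = 38.647/107.09 = 0.3609;  α = 0.6391.
Bypass flow = 0.6391×263.5 = 168.41 kg/s.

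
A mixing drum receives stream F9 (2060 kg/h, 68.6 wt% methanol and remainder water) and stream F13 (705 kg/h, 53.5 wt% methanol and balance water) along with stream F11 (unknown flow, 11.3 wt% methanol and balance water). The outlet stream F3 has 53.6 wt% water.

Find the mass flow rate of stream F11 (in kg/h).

1446 kg/h

Let F11 be the unknown flow. Total out = 2765 + F11.
water balance: 974.67 + 0.887·F11 = 0.536·(2765 + F11)
(0.887 − 0.536)·F11 = 0.536×2765 − 974.67 = 507.38
F11 = 507.38 / 0.351 = 1445.5 kg/h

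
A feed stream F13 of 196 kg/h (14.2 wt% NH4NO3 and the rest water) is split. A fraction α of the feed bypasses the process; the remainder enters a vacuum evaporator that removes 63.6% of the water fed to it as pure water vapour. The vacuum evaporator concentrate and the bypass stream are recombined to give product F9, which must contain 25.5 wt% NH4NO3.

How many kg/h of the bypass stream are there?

All 196×0.142 = 27.832 kg/h of NH4NO3 reaches F9, so F9 = 27.832/0.255 = 109.15 kg/h and vapour = 86.855 kg/h.
The evaporator receives (1−α)·196 of feed at 0.858 water and removes 0.636 of that water:
0.636×0.858×(1−α)×196 = 86.855
(1−α) = 86.855/106.95 = 0.8121;  α = 0.1879.
Bypass flow = 0.1879×196 = 36.834 kg/h.

36.83 kg/h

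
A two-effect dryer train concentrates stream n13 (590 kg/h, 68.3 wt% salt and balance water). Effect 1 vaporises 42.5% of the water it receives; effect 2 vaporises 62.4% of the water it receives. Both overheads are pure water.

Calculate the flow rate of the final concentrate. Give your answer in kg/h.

water in feed = 590×0.317 = 187.03 kg/h.
After stage 1: water left = (1−0.425)×187.03 = 107.54; stream total = 510.51 kg/h.
After stage 2: water left = (1−0.624)×107.54 = 40.436; final concentrate = 443.41 kg/h.

443.4 kg/h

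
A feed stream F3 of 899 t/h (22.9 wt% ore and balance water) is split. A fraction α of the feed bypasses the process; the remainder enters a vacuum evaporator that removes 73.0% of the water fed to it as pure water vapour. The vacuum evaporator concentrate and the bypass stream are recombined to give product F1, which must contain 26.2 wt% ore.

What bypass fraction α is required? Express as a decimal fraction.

0.776

All 899×0.229 = 205.87 t/h of ore reaches F1, so F1 = 205.87/0.262 = 785.77 t/h and vapour = 113.23 t/h.
The evaporator receives (1−α)·899 of feed at 0.771 water and removes 0.730 of that water:
0.730×0.771×(1−α)×899 = 113.23
(1−α) = 113.23/505.98 = 0.2238;  α = 0.7762.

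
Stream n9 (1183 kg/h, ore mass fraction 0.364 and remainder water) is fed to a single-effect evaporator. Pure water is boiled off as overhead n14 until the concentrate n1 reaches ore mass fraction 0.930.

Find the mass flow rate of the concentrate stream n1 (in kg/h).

ore is conserved: 1183×0.364 = 430.61 kg/h all reports to the concentrate.
Concentrate = 430.61/(target fraction) = 463.02 kg/h.

463 kg/h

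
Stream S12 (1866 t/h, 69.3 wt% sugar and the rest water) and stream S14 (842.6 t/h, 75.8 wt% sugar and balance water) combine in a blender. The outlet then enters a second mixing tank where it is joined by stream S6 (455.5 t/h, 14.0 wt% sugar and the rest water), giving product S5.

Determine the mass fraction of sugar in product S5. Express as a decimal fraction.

Overall, product flow = 3164.1 t/h.
sugar in = 1866×0.693 + 842.6×0.758 + 455.5×0.140 = 1995.6 t/h.
sugar fraction in S5 = 0.631.

0.631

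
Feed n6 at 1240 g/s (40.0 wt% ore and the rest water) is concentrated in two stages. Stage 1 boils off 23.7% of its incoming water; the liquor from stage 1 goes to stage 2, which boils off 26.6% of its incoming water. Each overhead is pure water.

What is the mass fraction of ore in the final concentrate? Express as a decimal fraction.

0.543

water in feed = 1240×0.600 = 744 g/s.
After stage 1: water left = (1−0.237)×744 = 567.67; stream total = 1063.7 g/s.
After stage 2: water left = (1−0.266)×567.67 = 416.67; final concentrate = 912.67 g/s.
ore fraction = 496/912.67 = 0.543.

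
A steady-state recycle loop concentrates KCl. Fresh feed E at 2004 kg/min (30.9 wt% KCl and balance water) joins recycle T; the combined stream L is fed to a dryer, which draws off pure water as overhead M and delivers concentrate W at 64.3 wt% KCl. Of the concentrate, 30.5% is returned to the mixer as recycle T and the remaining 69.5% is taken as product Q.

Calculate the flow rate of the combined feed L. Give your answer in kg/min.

Overall KCl balance (none leaves overhead): KCl in fresh feed = KCl in product, i.e. 2004×0.309 = (1−0.305)·W·0.643.
W = 619.24/(0.643×0.695) = 1385.7 kg/min.
Recycle T = 0.305×1385.7 = 422.63 kg/min.
Combined feed L = 2004 + 422.63 = 2426.6 kg/min.

2427 kg/min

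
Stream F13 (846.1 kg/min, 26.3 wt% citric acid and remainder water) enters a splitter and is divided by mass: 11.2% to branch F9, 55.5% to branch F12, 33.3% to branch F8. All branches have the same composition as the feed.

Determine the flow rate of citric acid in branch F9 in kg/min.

24.92 kg/min

Branch F9 total = 0.112×846.1 = 94.763 kg/min.
citric acid in F9 = 0.263×94.763 = 24.923 kg/min.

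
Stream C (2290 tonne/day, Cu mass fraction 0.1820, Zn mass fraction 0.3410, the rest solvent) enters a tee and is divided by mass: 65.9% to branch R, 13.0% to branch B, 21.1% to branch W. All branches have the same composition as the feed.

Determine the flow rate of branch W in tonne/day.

Branch W flow = 0.211×2290 = 483.19 tonne/day.

483.2 tonne/day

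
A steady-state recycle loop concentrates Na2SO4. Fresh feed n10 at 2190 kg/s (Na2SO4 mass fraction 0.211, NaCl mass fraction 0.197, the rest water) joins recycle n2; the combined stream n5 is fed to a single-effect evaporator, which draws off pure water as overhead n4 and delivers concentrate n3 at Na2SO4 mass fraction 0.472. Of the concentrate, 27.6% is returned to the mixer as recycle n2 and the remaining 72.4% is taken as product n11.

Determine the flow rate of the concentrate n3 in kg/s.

1352 kg/s

Overall Na2SO4 balance (none leaves overhead): Na2SO4 in fresh feed = Na2SO4 in product, i.e. 2190×0.211 = (1−0.276)·n3·0.472.
n3 = 462.09/(0.472×0.724) = 1352.2 kg/s.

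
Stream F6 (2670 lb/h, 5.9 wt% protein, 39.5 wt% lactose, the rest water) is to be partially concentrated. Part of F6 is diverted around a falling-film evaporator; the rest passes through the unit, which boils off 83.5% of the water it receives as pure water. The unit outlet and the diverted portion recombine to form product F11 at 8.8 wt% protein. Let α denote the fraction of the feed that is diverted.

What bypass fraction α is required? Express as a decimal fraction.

All 2670×0.059 = 157.53 lb/h of protein reaches F11, so F11 = 157.53/0.088 = 1790.1 lb/h and vapour = 879.89 lb/h.
The evaporator receives (1−α)·2670 of feed at 0.546 water and removes 0.835 of that water:
0.835×0.546×(1−α)×2670 = 879.89
(1−α) = 879.89/1217.3 = 0.7228;  α = 0.2772.

0.277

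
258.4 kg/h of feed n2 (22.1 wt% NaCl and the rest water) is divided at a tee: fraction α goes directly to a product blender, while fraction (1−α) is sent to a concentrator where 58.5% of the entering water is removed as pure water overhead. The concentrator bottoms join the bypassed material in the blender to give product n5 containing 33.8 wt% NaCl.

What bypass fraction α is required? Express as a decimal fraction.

0.240

All 258.4×0.221 = 57.106 kg/h of NaCl reaches n5, so n5 = 57.106/0.338 = 168.95 kg/h and vapour = 89.446 kg/h.
The evaporator receives (1−α)·258.4 of feed at 0.779 water and removes 0.585 of that water:
0.585×0.779×(1−α)×258.4 = 89.446
(1−α) = 89.446/117.76 = 0.7596;  α = 0.2404.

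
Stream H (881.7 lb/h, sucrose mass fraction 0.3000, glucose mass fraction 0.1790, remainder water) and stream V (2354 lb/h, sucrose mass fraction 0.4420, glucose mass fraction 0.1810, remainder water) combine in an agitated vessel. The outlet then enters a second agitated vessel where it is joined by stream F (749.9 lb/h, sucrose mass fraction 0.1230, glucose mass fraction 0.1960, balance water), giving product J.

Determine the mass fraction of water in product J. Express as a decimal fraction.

0.4661

Overall, product flow = 3985.6 lb/h.
water in = 881.7×0.521 + 2354×0.377 + 749.9×0.681 = 1857.5 lb/h.
water fraction in J = 0.4661.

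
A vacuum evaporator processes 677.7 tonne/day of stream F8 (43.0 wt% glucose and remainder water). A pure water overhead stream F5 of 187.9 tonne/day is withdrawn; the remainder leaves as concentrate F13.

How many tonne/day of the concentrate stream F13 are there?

Concentrate = 677.7 − 187.9 = 489.8 tonne/day.

489.8 tonne/day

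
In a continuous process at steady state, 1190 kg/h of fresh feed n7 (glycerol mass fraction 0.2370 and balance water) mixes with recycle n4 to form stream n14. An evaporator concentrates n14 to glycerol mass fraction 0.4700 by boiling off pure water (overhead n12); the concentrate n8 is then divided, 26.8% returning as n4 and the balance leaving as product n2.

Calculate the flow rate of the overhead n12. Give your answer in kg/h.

Overall glycerol balance (none leaves overhead): glycerol in fresh feed = glycerol in product, i.e. 1190×0.237 = (1−0.268)·n8·0.470.
n8 = 282.03/(0.470×0.732) = 819.76 kg/h.
Recycle n4 = 0.268×819.76 = 219.7 kg/h.
Combined feed n14 = 1190 + 219.7 = 1409.7 kg/h.
Overhead n12 = n14 − n8 = 1409.7 − 819.76 = 589.94 kg/h.

589.9 kg/h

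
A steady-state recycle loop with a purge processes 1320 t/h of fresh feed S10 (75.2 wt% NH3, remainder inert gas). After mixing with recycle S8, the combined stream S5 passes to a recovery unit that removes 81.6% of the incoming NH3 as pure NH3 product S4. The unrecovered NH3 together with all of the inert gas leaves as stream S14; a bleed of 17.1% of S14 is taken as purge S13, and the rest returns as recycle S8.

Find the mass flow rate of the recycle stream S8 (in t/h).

inert gas enters only via S10 and leaves only via the purge: 1320×0.248 = 0.171×(inert gas in S14), and the recovery unit passes all inert gas, so inert gas in S5 = inert gas in S14 = 1914.4 t/h.
NH3 in S5: m_A = 1320×0.752 + (1−0.171)·(1−0.816)·m_A, so m_A = 992.64/0.8475 = 1171.3 t/h.
S14 = (1−0.816)×1171.3 + 1914.4 = 2129.9 t/h.
Recycle S8 = (1−0.171)×2129.9 = 1765.7 t/h.

1766 t/h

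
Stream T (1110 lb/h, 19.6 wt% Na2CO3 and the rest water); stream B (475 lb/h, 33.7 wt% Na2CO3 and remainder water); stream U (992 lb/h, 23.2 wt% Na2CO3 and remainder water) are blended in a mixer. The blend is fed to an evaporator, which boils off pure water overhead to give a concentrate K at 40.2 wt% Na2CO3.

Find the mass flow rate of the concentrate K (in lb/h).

1512 lb/h

Na2CO3 entering = 1110×0.196 + 475×0.337 + 992×0.232 = 607.78 lb/h.
All Na2CO3 reports to K, so K = 607.78/0.402 = 1511.9 lb/h.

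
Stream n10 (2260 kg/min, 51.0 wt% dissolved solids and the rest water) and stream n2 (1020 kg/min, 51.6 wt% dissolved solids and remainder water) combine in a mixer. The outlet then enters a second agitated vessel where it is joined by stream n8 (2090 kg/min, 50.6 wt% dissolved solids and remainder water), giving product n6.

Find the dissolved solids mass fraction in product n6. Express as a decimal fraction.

Overall, product flow = 5370 kg/min.
dissolved solids in = 2260×0.510 + 1020×0.516 + 2090×0.506 = 2736.5 kg/min.
dissolved solids fraction in n6 = 0.5096.

0.5096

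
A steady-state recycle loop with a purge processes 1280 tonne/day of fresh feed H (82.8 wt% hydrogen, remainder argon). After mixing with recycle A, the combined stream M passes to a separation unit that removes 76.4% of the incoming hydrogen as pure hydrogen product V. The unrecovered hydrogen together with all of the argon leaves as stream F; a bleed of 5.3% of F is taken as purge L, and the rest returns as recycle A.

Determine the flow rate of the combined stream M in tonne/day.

argon enters only via H and leaves only via the purge: 1280×0.172 = 0.053×(argon in F), and the separation unit passes all argon, so argon in M = argon in F = 4154 tonne/day.
hydrogen in M: m_A = 1280×0.828 + (1−0.053)·(1−0.764)·m_A, so m_A = 1059.8/0.7765 = 1364.9 tonne/day.
M = 1364.9 + 4154 = 5518.8 tonne/day.

5519 tonne/day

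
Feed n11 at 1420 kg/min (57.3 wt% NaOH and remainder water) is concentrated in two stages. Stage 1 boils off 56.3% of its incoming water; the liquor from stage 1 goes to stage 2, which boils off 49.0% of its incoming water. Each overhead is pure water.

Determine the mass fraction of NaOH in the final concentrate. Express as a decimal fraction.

water in feed = 1420×0.427 = 606.34 kg/min.
After stage 1: water left = (1−0.563)×606.34 = 264.97; stream total = 1078.6 kg/min.
After stage 2: water left = (1−0.490)×264.97 = 135.13; final concentrate = 948.79 kg/min.
NaOH fraction = 813.66/948.79 = 0.858.

0.858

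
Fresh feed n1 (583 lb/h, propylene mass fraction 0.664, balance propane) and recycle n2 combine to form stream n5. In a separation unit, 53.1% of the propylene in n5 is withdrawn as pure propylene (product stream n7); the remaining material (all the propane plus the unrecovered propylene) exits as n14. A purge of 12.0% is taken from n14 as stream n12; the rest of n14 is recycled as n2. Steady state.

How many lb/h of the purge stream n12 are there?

233 lb/h

propane enters only via n1 and leaves only via the purge: 583×0.336 = 0.120×(propane in n14), and the separation unit passes all propane, so propane in n5 = propane in n14 = 1632.4 lb/h.
propylene in n5: m_A = 583×0.664 + (1−0.120)·(1−0.531)·m_A, so m_A = 387.11/0.5873 = 659.16 lb/h.
n14 = (1−0.531)×659.16 + 1632.4 = 1941.5 lb/h.
Purge n12 = 0.120×1941.5 = 232.99 lb/h.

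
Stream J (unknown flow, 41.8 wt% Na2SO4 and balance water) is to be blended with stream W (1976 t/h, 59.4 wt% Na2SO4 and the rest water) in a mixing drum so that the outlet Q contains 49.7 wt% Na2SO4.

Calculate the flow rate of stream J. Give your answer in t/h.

2426 t/h

Let J be the unknown flow. Total out = 1976 + J.
Na2SO4 balance: 1173.7 + 0.418·J = 0.497·(1976 + J)
(0.418 − 0.497)·J = 0.497×1976 − 1173.7 = -191.67
J = -191.67 / -0.079 = 2426.2 t/h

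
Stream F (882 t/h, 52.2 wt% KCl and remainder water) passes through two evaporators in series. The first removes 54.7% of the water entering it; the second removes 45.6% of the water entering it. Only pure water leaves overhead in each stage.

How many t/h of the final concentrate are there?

water in feed = 882×0.478 = 421.6 t/h.
After stage 1: water left = (1−0.547)×421.6 = 190.98; stream total = 651.39 t/h.
After stage 2: water left = (1−0.456)×190.98 = 103.89; final concentrate = 564.3 t/h.

564.3 t/h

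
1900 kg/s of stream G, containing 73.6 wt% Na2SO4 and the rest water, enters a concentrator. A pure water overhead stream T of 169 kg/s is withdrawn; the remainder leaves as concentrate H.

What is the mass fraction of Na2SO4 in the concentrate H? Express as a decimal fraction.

0.808

Na2SO4 is not removed: 1900×0.736 = 1398.4 kg/s of Na2SO4 enters H.
Concentrate = 1900 − 169 = 1731 kg/s.
Mass fraction = 1398.4/1731 = 0.808.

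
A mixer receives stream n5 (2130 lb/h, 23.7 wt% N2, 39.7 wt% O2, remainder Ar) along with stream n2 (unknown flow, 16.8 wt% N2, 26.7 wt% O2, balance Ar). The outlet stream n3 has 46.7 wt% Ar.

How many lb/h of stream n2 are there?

2195 lb/h

Let n2 be the unknown flow. Total out = 2130 + n2.
Ar balance: 779.58 + 0.565·n2 = 0.467·(2130 + n2)
(0.565 − 0.467)·n2 = 0.467×2130 − 779.58 = 215.13
n2 = 215.13 / 0.098 = 2195.2 lb/h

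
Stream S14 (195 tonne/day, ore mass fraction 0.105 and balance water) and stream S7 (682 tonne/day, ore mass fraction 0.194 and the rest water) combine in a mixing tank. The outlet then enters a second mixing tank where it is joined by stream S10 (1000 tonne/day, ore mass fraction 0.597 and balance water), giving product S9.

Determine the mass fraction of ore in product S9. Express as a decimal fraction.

Overall, product flow = 1877 tonne/day.
ore in = 195×0.105 + 682×0.194 + 1000×0.597 = 749.78 tonne/day.
ore fraction in S9 = 0.399.

0.399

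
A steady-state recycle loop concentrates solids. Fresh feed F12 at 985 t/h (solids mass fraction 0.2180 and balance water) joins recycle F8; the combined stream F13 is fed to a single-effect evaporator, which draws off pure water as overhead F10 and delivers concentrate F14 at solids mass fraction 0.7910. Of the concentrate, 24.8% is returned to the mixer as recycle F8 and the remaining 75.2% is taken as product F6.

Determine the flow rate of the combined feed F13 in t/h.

1075 t/h

Overall solids balance (none leaves overhead): solids in fresh feed = solids in product, i.e. 985×0.218 = (1−0.248)·F14·0.791.
F14 = 214.73/(0.791×0.752) = 360.99 t/h.
Recycle F8 = 0.248×360.99 = 89.526 t/h.
Combined feed F13 = 985 + 89.526 = 1074.5 t/h.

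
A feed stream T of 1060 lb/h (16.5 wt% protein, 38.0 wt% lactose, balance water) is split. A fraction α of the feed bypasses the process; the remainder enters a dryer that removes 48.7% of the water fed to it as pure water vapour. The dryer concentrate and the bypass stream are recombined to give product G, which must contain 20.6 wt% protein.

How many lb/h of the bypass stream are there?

107.9 lb/h

All 1060×0.165 = 174.9 lb/h of protein reaches G, so G = 174.9/0.206 = 849.03 lb/h and vapour = 210.97 lb/h.
The evaporator receives (1−α)·1060 of feed at 0.455 water and removes 0.487 of that water:
0.487×0.455×(1−α)×1060 = 210.97
(1−α) = 210.97/234.88 = 0.8982;  α = 0.1018.
Bypass flow = 0.1018×1060 = 107.9 lb/h.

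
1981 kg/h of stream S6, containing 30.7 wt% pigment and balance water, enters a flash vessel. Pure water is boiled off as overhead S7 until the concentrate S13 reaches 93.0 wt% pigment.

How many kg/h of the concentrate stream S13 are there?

653.9 kg/h

pigment is conserved: 1981×0.307 = 608.17 kg/h all reports to the concentrate.
Concentrate = 608.17/(target fraction) = 653.94 kg/h.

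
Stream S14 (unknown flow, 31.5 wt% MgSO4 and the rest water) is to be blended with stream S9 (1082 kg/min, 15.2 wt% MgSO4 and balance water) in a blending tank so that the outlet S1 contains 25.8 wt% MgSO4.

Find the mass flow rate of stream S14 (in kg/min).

Let S14 be the unknown flow. Total out = 1082 + S14.
MgSO4 balance: 164.46 + 0.315·S14 = 0.258·(1082 + S14)
(0.315 − 0.258)·S14 = 0.258×1082 − 164.46 = 114.69
S14 = 114.69 / 0.057 = 2012.1 kg/min

2012 kg/min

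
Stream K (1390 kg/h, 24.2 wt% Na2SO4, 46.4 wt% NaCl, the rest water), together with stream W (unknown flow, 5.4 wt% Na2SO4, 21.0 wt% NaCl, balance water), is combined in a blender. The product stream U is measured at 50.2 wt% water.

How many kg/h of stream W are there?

1236 kg/h

Let W be the unknown flow. Total out = 1390 + W.
water balance: 408.66 + 0.736·W = 0.502·(1390 + W)
(0.736 − 0.502)·W = 0.502×1390 − 408.66 = 289.12
W = 289.12 / 0.234 = 1235.6 kg/h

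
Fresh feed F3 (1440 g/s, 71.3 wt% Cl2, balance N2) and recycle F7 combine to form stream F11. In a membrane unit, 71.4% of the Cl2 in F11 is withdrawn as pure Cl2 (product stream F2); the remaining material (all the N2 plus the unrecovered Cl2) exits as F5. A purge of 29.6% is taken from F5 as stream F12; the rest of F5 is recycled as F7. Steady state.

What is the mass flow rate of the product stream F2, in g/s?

Cl2 in F11: m_A = 1440×0.713 + (1−0.296)·(1−0.714)·m_A, so m_A = 1026.7/0.7987 = 1285.6 g/s.
Product F2 = 0.714×1285.6 = 917.89 g/s.

917.9 g/s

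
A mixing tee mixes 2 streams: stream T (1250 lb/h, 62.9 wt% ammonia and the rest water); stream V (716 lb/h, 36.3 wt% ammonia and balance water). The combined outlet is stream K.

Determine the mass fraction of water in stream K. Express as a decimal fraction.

0.4679

Total flow out = 1250 + 716 = 1966 lb/h.
water in = 1250×0.371 + 716×0.637 = 919.84 lb/h.
water mass fraction in K = 919.84/1966 = 0.4679.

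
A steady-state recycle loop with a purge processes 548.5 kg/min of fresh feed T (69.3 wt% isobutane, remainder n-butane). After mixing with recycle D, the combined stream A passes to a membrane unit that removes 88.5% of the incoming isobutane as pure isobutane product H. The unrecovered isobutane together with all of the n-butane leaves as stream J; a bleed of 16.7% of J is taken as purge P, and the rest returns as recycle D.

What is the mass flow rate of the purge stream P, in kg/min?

n-butane enters only via T and leaves only via the purge: 548.5×0.307 = 0.167×(n-butane in J), and the membrane unit passes all n-butane, so n-butane in A = n-butane in J = 1008.3 kg/min.
isobutane in A: m_A = 548.5×0.693 + (1−0.167)·(1−0.885)·m_A, so m_A = 380.11/0.9042 = 420.38 kg/min.
J = (1−0.885)×420.38 + 1008.3 = 1056.7 kg/min.
Purge P = 0.167×1056.7 = 176.46 kg/min.

176.5 kg/min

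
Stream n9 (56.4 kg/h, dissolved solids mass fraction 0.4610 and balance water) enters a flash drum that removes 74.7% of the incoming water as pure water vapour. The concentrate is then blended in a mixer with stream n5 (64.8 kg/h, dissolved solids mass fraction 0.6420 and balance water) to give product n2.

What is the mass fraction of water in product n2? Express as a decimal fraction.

Vapour removed = 0.747×0.539×56.4 = 22.709 kg/h; concentrate = 33.691 kg/h.
water reaching the mixer = 7.6911 (from concentrate) + 64.8×0.358 = 30.889 kg/h.
Product flow = 33.691 + 64.8 = 98.491 kg/h; water fraction = 0.3136.

0.3136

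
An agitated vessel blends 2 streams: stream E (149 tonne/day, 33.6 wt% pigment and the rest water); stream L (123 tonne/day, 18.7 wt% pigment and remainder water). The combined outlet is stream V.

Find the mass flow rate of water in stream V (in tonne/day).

water out = water in = 149×0.664 + 123×0.813 = 198.94 tonne/day.

198.9 tonne/day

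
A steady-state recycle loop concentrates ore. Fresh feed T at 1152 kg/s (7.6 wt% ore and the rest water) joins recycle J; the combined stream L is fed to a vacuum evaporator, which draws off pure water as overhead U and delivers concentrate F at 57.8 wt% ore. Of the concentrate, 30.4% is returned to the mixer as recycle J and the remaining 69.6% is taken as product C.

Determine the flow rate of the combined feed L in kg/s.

1218 kg/s

Overall ore balance (none leaves overhead): ore in fresh feed = ore in product, i.e. 1152×0.076 = (1−0.304)·F·0.578.
F = 87.552/(0.578×0.696) = 217.64 kg/s.
Recycle J = 0.304×217.64 = 66.161 kg/s.
Combined feed L = 1152 + 66.161 = 1218.2 kg/s.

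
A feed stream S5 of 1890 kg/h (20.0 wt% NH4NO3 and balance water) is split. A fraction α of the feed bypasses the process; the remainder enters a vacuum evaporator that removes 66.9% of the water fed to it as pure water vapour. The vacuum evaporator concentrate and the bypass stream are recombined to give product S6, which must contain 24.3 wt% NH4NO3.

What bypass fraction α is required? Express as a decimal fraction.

0.669

All 1890×0.200 = 378 kg/h of NH4NO3 reaches S6, so S6 = 378/0.243 = 1555.6 kg/h and vapour = 334.44 kg/h.
The evaporator receives (1−α)·1890 of feed at 0.800 water and removes 0.669 of that water:
0.669×0.800×(1−α)×1890 = 334.44
(1−α) = 334.44/1011.5 = 0.3306;  α = 0.6694.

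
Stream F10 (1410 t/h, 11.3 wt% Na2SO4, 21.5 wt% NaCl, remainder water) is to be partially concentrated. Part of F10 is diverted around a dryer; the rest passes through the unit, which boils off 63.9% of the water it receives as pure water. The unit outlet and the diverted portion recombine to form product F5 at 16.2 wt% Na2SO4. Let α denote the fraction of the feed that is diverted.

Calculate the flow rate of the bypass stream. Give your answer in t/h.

416.8 t/h

All 1410×0.113 = 159.33 t/h of Na2SO4 reaches F5, so F5 = 159.33/0.162 = 983.52 t/h and vapour = 426.48 t/h.
The evaporator receives (1−α)·1410 of feed at 0.672 water and removes 0.639 of that water:
0.639×0.672×(1−α)×1410 = 426.48
(1−α) = 426.48/605.47 = 0.7044;  α = 0.2956.
Bypass flow = 0.2956×1410 = 416.82 t/h.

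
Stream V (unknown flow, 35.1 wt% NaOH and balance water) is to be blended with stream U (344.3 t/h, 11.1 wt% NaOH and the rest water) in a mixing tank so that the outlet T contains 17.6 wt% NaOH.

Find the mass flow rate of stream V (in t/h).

127.9 t/h

Let V be the unknown flow. Total out = 344.3 + V.
NaOH balance: 38.217 + 0.351·V = 0.176·(344.3 + V)
(0.351 − 0.176)·V = 0.176×344.3 − 38.217 = 22.38
V = 22.38 / 0.175 = 127.88 t/h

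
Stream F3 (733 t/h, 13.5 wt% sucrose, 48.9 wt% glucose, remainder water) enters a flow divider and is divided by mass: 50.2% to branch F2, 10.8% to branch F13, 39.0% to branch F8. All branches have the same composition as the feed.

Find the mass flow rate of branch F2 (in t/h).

Branch F2 flow = 0.502×733 = 367.97 t/h.

368 t/h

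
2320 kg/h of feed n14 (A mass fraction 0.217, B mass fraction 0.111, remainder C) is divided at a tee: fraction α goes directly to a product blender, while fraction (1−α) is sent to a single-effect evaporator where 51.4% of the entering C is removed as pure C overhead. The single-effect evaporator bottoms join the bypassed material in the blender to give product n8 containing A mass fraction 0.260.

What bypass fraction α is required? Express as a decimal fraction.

All 2320×0.217 = 503.44 kg/h of A reaches n8, so n8 = 503.44/0.260 = 1936.3 kg/h and vapour = 383.69 kg/h.
The evaporator receives (1−α)·2320 of feed at 0.672 C and removes 0.514 of that C:
0.514×0.672×(1−α)×2320 = 383.69
(1−α) = 383.69/801.35 = 0.4788;  α = 0.5212.

0.521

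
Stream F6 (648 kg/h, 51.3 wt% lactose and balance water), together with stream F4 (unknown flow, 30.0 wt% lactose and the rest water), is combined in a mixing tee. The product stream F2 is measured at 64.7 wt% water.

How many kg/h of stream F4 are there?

Let F4 be the unknown flow. Total out = 648 + F4.
water balance: 315.58 + 0.700·F4 = 0.647·(648 + F4)
(0.700 − 0.647)·F4 = 0.647×648 − 315.58 = 103.68
F4 = 103.68 / 0.053 = 1956.2 kg/h

1956 kg/h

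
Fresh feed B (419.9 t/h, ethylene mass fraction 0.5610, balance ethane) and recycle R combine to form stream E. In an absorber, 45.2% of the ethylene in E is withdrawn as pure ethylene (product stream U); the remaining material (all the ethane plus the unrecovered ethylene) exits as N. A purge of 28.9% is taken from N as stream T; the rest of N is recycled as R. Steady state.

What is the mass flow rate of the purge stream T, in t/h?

245.5 t/h

ethane enters only via B and leaves only via the purge: 419.9×0.439 = 0.289×(ethane in N), and the absorber passes all ethane, so ethane in E = ethane in N = 637.84 t/h.
ethylene in E: m_A = 419.9×0.561 + (1−0.289)·(1−0.452)·m_A, so m_A = 235.56/0.6104 = 385.93 t/h.
N = (1−0.452)×385.93 + 637.84 = 849.33 t/h.
Purge T = 0.289×849.33 = 245.46 t/h.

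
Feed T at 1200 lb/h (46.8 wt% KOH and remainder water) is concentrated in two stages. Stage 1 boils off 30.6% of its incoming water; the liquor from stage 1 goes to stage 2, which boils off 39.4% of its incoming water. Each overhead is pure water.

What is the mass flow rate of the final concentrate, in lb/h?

830.1 lb/h

water in feed = 1200×0.532 = 638.4 lb/h.
After stage 1: water left = (1−0.306)×638.4 = 443.05; stream total = 1004.6 lb/h.
After stage 2: water left = (1−0.394)×443.05 = 268.49; final concentrate = 830.09 lb/h.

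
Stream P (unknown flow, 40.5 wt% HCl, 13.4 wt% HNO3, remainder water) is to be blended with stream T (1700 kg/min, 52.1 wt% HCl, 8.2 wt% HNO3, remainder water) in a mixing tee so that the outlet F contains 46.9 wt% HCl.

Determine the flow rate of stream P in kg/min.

Let P be the unknown flow. Total out = 1700 + P.
HCl balance: 885.7 + 0.405·P = 0.469·(1700 + P)
(0.405 − 0.469)·P = 0.469×1700 − 885.7 = -88.4
P = -88.4 / -0.064 = 1381.3 kg/min

1381 kg/min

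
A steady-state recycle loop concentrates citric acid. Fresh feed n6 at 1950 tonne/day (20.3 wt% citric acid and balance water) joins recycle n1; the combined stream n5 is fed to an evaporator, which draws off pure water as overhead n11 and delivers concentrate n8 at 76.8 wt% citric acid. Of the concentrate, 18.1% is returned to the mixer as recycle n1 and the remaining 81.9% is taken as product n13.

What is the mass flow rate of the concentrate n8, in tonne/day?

Overall citric acid balance (none leaves overhead): citric acid in fresh feed = citric acid in product, i.e. 1950×0.203 = (1−0.181)·n8·0.768.
n8 = 395.85/(0.768×0.819) = 629.34 tonne/day.

629.3 tonne/day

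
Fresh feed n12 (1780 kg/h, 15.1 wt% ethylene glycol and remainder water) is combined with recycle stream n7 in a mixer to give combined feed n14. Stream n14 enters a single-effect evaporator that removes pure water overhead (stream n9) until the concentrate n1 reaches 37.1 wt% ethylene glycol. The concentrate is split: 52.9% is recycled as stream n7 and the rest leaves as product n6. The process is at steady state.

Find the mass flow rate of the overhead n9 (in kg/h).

1056 kg/h

Overall ethylene glycol balance (none leaves overhead): ethylene glycol in fresh feed = ethylene glycol in product, i.e. 1780×0.151 = (1−0.529)·n1·0.371.
n1 = 268.78/(0.371×0.471) = 1538.2 kg/h.
Recycle n7 = 0.529×1538.2 = 813.69 kg/h.
Combined feed n14 = 1780 + 813.69 = 2593.7 kg/h.
Overhead n9 = n14 − n1 = 2593.7 − 1538.2 = 1055.5 kg/h.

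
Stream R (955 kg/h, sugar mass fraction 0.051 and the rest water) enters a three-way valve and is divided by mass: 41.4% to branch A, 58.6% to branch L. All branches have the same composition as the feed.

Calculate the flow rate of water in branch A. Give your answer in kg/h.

Branch A total = 0.414×955 = 395.37 kg/h.
water in A = 0.949×395.37 = 375.21 kg/h.

375.2 kg/h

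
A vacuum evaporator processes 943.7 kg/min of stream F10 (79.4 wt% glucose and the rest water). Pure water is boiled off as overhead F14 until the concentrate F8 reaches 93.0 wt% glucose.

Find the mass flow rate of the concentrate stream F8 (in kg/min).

805.7 kg/min

glucose is conserved: 943.7×0.794 = 749.3 kg/min all reports to the concentrate.
Concentrate = 749.3/(target fraction) = 805.7 kg/min.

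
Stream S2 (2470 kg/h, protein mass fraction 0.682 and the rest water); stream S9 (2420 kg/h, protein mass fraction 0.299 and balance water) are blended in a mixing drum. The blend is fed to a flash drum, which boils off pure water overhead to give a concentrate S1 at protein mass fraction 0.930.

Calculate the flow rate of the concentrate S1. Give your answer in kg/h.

2589 kg/h

protein entering = 2470×0.682 + 2420×0.299 = 2408.1 kg/h.
All protein reports to S1, so S1 = 2408.1/0.930 = 2589.4 kg/h.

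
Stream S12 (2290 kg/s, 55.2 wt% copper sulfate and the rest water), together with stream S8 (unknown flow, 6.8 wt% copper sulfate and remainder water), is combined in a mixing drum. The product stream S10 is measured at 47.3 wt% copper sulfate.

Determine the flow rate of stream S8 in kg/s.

446.7 kg/s

Let S8 be the unknown flow. Total out = 2290 + S8.
copper sulfate balance: 1264.1 + 0.068·S8 = 0.473·(2290 + S8)
(0.068 − 0.473)·S8 = 0.473×2290 − 1264.1 = -180.91
S8 = -180.91 / -0.405 = 446.69 kg/s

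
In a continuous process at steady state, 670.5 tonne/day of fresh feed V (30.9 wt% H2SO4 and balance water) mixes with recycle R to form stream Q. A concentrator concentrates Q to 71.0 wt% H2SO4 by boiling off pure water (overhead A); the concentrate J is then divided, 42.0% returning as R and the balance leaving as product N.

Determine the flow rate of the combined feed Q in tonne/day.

881.8 tonne/day

Overall H2SO4 balance (none leaves overhead): H2SO4 in fresh feed = H2SO4 in product, i.e. 670.5×0.309 = (1−0.420)·J·0.710.
J = 207.18/(0.710×0.580) = 503.12 tonne/day.
Recycle R = 0.420×503.12 = 211.31 tonne/day.
Combined feed Q = 670.5 + 211.31 = 881.81 tonne/day.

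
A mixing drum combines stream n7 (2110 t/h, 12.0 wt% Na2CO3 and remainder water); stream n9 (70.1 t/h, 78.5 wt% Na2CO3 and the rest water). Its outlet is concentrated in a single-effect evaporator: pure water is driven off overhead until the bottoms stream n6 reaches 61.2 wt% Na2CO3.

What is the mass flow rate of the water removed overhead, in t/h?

1676 t/h

Na2CO3 entering = 2110×0.120 + 70.1×0.785 = 308.23 t/h.
All Na2CO3 reports to n6, so n6 = 308.23/0.612 = 503.64 t/h.
Total feed = 2180.1 t/h; overhead = 2180.1 − 503.64 = 1676.5 t/h.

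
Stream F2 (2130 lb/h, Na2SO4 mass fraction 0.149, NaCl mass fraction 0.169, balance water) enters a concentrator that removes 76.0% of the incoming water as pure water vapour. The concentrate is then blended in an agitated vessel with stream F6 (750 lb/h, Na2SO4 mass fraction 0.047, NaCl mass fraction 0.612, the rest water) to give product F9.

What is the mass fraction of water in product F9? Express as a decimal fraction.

Vapour removed = 0.760×0.682×2130 = 1104 lb/h; concentrate = 1026 lb/h.
water reaching the mixer = 348.64 (from concentrate) + 750×0.341 = 604.39 lb/h.
Product flow = 1026 + 750 = 1776 lb/h; water fraction = 0.340.

0.340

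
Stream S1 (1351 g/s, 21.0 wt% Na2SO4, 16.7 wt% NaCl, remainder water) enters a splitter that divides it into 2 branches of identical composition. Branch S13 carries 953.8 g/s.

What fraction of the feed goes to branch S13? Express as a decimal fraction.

0.706

Fraction to S13 = 953.8/1351 = 0.7060.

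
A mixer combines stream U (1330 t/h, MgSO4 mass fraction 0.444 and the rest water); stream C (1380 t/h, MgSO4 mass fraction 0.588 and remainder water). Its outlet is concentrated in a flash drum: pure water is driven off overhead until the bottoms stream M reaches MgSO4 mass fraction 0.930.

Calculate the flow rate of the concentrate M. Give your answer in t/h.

MgSO4 entering = 1330×0.444 + 1380×0.588 = 1402 t/h.
All MgSO4 reports to M, so M = 1402/0.930 = 1507.5 t/h.

1507 t/h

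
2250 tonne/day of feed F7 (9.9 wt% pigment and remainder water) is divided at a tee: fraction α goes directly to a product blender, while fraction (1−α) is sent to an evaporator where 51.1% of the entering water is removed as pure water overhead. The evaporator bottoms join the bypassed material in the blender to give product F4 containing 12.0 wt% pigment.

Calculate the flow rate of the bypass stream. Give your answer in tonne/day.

1395 tonne/day

All 2250×0.099 = 222.75 tonne/day of pigment reaches F4, so F4 = 222.75/0.120 = 1856.2 tonne/day and vapour = 393.75 tonne/day.
The evaporator receives (1−α)·2250 of feed at 0.901 water and removes 0.511 of that water:
0.511×0.901×(1−α)×2250 = 393.75
(1−α) = 393.75/1035.9 = 0.3801;  α = 0.6199.
Bypass flow = 0.6199×2250 = 1394.8 tonne/day.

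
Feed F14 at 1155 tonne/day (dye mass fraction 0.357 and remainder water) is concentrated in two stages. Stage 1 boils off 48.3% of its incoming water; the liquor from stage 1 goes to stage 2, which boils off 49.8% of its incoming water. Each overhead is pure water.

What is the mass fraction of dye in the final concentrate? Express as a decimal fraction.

water in feed = 1155×0.643 = 742.66 tonne/day.
After stage 1: water left = (1−0.483)×742.66 = 383.96; stream total = 796.29 tonne/day.
After stage 2: water left = (1−0.498)×383.96 = 192.75; final concentrate = 605.08 tonne/day.
dye fraction = 412.33/605.08 = 0.681.

0.681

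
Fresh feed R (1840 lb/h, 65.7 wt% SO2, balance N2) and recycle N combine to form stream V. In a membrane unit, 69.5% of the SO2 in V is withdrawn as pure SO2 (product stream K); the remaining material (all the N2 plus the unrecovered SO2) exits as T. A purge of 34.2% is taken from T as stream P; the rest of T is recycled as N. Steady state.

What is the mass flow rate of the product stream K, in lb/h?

1051 lb/h

SO2 in V: m_A = 1840×0.657 + (1−0.342)·(1−0.695)·m_A, so m_A = 1208.9/0.7993 = 1512.4 lb/h.
Product K = 0.695×1512.4 = 1051.1 lb/h.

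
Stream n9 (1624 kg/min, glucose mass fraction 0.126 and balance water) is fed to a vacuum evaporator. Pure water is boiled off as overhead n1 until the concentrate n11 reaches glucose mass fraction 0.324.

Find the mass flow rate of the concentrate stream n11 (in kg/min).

glucose is conserved: 1624×0.126 = 204.62 kg/min all reports to the concentrate.
Concentrate = 204.62/(target fraction) = 631.56 kg/min.

631.6 kg/min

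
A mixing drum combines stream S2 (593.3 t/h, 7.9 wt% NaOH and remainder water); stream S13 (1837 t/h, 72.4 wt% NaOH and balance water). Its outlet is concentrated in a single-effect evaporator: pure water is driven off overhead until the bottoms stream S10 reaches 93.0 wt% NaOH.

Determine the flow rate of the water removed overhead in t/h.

NaOH entering = 593.3×0.079 + 1837×0.724 = 1376.9 t/h.
All NaOH reports to S10, so S10 = 1376.9/0.930 = 1480.5 t/h.
Total feed = 2430.3 t/h; overhead = 2430.3 − 1480.5 = 949.81 t/h.

949.8 t/h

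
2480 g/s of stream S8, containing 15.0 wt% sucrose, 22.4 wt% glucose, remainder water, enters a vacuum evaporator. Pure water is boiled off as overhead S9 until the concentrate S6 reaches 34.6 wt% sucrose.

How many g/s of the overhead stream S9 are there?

1405 g/s

sucrose is conserved: 2480×0.150 = 372 g/s all reports to the concentrate.
Concentrate = 372/(target fraction) = 1075.1 g/s.
Overhead = 2480 − 1075.1 = 1404.9 g/s.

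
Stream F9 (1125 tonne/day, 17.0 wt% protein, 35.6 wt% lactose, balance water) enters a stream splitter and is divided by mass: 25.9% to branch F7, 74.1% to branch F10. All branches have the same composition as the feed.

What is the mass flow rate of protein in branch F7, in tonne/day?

Branch F7 total = 0.259×1125 = 291.38 tonne/day.
protein in F7 = 0.170×291.38 = 49.534 tonne/day.

49.53 tonne/day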